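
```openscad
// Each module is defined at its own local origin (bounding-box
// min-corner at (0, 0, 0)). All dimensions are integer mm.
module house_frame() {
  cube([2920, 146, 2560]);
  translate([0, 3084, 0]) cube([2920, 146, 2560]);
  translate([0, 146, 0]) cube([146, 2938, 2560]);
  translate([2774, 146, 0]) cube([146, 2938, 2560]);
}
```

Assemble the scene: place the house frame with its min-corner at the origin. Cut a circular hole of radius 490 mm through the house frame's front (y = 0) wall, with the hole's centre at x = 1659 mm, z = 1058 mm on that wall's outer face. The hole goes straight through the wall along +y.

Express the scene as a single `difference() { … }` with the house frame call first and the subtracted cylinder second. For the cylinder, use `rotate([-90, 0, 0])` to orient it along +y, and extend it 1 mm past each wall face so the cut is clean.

difference() {
  house_frame();
  translate([1659, -1, 1058]) rotate([-90, 0, 0]) cylinder(h = 148, r = 490);
}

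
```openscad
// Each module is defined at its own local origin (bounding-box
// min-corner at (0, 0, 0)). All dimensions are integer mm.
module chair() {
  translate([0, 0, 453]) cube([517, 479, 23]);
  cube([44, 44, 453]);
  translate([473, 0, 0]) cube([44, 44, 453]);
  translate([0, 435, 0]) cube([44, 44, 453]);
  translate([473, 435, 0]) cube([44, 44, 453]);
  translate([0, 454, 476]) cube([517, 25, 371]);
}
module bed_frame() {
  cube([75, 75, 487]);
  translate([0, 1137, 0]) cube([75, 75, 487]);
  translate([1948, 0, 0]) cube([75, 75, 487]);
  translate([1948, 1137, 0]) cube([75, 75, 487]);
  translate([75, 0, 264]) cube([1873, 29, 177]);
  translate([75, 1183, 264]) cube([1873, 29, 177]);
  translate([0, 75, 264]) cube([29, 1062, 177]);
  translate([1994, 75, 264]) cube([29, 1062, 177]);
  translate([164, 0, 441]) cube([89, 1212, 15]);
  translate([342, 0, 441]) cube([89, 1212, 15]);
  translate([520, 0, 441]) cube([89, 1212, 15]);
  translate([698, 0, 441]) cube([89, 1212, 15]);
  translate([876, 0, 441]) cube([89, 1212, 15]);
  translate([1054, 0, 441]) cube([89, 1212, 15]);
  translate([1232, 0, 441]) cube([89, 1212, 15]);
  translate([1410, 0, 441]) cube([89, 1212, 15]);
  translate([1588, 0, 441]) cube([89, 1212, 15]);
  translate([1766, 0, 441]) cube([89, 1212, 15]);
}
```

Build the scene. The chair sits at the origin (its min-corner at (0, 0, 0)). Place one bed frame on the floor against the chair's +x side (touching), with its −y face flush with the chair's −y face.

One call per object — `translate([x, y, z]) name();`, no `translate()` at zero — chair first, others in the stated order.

chair();
translate([517, 0, 0]) bed_frame();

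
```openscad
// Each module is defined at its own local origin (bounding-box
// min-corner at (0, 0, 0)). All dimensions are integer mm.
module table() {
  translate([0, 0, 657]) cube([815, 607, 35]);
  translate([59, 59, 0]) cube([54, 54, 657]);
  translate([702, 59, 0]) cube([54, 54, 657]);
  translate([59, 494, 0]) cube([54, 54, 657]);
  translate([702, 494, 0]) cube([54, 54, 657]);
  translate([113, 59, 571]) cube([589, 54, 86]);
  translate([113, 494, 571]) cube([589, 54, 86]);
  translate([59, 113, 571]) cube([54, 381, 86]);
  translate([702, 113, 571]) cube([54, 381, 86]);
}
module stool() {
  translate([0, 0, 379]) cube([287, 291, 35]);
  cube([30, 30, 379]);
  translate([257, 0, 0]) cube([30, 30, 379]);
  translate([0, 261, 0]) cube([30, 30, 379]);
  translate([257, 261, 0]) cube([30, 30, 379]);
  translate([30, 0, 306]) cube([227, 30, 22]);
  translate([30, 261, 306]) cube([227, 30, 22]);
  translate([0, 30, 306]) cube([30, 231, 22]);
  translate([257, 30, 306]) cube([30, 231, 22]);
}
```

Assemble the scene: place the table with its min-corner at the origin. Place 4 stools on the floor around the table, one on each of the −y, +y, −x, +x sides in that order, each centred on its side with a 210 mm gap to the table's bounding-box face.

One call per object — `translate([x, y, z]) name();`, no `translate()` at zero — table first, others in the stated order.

table();
translate([264, -501, 0]) stool();
translate([264, 817, 0]) stool();
translate([-497, 158, 0]) stool();
translate([1025, 158, 0]) stool();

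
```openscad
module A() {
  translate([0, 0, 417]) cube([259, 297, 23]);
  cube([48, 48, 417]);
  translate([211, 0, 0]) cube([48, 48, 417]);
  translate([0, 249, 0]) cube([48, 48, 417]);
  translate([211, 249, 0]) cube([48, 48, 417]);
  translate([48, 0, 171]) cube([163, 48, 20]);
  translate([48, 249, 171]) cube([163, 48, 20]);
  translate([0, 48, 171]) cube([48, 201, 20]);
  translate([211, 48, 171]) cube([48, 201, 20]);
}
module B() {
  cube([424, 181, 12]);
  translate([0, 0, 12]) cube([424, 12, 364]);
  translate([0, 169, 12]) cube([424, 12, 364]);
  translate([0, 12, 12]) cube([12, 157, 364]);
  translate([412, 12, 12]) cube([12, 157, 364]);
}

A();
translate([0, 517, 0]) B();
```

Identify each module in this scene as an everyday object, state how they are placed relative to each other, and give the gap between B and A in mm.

A is a stool. B is an open box. The open box is on the floor beside the stool on its +y side. The gap between the open box and the stool is 220 mm.

The open box's nearest face is 220 mm from the stool's +y face.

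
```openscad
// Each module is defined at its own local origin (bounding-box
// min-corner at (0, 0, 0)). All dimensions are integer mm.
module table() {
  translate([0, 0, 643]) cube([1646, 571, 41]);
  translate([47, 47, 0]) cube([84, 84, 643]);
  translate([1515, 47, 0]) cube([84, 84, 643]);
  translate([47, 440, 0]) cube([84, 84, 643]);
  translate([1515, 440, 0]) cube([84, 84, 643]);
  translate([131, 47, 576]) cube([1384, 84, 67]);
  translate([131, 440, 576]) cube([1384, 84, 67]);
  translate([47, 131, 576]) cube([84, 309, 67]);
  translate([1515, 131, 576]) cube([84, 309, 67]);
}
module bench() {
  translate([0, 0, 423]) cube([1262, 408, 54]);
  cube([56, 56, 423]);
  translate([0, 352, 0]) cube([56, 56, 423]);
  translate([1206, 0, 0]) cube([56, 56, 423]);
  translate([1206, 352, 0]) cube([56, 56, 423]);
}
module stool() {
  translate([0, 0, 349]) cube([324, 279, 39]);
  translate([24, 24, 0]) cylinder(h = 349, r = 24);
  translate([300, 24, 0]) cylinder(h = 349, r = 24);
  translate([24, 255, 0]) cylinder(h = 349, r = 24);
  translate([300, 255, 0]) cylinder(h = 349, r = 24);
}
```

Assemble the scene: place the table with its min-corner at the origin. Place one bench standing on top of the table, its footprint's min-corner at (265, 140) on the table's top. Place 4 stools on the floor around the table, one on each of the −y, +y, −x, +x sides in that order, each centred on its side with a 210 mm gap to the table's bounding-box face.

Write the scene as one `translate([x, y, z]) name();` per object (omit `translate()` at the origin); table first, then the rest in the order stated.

table();
translate([265, 140, 684]) bench();
translate([661, -489, 0]) stool();
translate([661, 781, 0]) stool();
translate([-534, 146, 0]) stool();
translate([1856, 146, 0]) stool();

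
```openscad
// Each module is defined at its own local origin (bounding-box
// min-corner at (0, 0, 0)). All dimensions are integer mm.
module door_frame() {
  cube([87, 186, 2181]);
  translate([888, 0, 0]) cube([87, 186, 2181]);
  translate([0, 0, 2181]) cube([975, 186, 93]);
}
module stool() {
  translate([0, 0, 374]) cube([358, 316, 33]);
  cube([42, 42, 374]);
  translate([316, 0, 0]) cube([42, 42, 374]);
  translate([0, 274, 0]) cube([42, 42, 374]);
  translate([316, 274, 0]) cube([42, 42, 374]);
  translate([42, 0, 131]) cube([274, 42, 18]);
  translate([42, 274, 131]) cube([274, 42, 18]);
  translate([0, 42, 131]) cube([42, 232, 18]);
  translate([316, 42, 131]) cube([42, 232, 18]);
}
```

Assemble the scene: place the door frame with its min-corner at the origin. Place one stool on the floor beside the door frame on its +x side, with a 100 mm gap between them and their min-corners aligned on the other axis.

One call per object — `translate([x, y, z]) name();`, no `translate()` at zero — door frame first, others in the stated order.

door_frame();
translate([1075, 0, 0]) stool();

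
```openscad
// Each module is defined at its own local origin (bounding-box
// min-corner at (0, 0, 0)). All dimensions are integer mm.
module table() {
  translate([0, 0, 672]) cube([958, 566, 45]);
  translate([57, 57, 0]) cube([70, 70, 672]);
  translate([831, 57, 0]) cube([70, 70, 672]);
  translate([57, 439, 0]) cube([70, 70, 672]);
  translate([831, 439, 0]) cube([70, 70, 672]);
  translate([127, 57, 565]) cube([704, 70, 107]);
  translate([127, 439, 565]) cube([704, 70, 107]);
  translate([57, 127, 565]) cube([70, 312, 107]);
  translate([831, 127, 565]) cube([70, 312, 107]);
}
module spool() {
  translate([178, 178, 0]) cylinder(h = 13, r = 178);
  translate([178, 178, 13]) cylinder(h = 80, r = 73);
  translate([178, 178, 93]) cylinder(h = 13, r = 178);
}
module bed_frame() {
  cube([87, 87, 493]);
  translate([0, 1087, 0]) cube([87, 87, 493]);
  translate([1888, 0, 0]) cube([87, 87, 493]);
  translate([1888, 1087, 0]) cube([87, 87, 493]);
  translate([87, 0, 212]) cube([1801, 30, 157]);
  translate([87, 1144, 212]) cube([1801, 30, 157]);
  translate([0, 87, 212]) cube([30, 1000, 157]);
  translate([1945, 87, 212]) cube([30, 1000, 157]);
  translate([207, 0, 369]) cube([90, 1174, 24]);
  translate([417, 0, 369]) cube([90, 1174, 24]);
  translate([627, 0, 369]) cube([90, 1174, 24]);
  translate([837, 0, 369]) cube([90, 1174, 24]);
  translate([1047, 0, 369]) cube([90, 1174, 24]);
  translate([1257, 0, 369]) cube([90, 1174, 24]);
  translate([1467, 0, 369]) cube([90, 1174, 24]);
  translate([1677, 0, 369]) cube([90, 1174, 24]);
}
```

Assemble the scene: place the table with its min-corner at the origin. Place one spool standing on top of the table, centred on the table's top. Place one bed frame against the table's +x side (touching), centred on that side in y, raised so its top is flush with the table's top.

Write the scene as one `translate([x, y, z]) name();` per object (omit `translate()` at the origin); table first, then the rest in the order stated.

table();
translate([301, 105, 717]) spool();
translate([958, -304, 224]) bed_frame();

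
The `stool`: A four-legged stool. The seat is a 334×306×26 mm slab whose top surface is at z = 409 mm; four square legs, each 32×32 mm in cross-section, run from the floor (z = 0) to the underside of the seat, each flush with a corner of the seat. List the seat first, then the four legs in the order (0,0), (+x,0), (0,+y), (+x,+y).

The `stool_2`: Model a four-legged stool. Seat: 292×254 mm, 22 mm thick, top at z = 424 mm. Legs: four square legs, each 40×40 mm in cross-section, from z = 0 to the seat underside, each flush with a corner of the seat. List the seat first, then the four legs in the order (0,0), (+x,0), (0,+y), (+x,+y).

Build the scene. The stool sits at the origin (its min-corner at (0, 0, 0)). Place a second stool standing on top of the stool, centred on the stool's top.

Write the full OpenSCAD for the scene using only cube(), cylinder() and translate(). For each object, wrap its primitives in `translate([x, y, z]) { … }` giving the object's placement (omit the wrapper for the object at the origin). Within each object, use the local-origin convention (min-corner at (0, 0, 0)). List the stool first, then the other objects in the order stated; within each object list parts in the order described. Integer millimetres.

translate([0, 0, 383]) cube([334, 306, 26]);
cube([32, 32, 383]);
translate([302, 0, 0]) cube([32, 32, 383]);
translate([0, 274, 0]) cube([32, 32, 383]);
translate([302, 274, 0]) cube([32, 32, 383]);
translate([21, 26, 409]) {
  translate([0, 0, 402]) cube([292, 254, 22]);
  cube([40, 40, 402]);
  translate([252, 0, 0]) cube([40, 40, 402]);
  translate([0, 214, 0]) cube([40, 40, 402]);
  translate([252, 214, 0]) cube([40, 40, 402]);
}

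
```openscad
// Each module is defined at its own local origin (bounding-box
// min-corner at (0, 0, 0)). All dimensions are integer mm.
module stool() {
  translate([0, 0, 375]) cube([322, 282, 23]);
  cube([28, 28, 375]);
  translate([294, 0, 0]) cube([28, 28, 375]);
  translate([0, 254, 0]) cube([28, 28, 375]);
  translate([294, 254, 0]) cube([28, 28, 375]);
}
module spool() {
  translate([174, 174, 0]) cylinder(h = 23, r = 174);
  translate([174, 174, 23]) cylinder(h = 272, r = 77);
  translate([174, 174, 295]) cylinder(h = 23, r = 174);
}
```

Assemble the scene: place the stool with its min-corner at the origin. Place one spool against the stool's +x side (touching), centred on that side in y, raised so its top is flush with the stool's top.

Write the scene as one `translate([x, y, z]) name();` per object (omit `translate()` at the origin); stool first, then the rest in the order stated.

stool();
translate([322, -33, 80]) spool();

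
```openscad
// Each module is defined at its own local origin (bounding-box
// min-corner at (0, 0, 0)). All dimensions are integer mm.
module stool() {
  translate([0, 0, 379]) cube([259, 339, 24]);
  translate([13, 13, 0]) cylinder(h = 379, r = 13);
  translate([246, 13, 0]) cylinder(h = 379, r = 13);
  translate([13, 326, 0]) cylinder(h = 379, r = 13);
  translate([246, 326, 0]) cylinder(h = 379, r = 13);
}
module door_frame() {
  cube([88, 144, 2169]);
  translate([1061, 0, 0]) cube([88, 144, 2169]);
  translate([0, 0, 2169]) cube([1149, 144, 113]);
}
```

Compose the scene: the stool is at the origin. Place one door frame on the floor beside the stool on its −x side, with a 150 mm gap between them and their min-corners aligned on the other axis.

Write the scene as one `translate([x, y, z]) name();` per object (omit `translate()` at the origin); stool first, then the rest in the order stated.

stool();
translate([-1299, 0, 0]) door_frame();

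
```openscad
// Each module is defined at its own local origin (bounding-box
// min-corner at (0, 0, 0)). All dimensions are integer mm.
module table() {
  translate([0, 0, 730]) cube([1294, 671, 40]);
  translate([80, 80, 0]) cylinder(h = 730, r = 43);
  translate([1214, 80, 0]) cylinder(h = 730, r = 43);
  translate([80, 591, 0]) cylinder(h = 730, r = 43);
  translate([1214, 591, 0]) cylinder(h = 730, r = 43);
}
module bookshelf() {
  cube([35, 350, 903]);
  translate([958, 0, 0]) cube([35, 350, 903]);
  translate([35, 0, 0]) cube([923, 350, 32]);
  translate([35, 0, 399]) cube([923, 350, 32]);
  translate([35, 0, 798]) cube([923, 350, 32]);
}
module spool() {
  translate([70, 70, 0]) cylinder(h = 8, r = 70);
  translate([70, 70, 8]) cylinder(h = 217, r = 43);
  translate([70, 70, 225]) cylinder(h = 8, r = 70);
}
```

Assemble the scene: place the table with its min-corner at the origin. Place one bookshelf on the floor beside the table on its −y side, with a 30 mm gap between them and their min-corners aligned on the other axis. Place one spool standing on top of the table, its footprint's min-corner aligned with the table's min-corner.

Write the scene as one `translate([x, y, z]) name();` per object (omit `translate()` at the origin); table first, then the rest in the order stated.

table();
translate([0, -380, 0]) bookshelf();
translate([0, 0, 770]) spool();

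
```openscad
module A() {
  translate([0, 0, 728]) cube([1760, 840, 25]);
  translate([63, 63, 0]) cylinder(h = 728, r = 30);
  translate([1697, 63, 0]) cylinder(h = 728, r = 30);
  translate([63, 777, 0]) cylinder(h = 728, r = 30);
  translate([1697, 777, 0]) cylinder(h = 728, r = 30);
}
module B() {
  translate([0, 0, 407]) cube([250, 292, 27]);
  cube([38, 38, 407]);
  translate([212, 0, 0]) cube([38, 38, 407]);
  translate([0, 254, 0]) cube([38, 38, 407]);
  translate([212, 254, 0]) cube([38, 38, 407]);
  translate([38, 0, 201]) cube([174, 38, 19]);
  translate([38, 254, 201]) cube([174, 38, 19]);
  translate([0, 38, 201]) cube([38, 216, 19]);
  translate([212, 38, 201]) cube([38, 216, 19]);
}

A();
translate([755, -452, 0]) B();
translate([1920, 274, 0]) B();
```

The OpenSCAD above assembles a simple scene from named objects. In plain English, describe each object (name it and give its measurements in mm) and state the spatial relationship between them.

A is a table with a 1760×840 mm rectangular top, 25 mm thick, top surface at z = 753 mm, supported by four round legs of 60 mm diameter, each leg's bounding box inset 33 mm from the nearest pair of top edges, running from the floor.

B is a simple wooden stool: a rectangular seat 250 mm (x) by 292 mm (y), 27 mm thick, top face at z = 434 mm, on four square legs, each 38×38 mm in cross-section. The legs rest on z = 0, each flush with a corner of the seat. Four stretchers, 38 mm wide and 19 mm tall, connect adjacent legs with their undersides at z = 201 mm, each running between the inner faces of the legs it joins and aligned with the legs' outer faces on the other axis.

Two stools sit around the table at the −y, +x sides.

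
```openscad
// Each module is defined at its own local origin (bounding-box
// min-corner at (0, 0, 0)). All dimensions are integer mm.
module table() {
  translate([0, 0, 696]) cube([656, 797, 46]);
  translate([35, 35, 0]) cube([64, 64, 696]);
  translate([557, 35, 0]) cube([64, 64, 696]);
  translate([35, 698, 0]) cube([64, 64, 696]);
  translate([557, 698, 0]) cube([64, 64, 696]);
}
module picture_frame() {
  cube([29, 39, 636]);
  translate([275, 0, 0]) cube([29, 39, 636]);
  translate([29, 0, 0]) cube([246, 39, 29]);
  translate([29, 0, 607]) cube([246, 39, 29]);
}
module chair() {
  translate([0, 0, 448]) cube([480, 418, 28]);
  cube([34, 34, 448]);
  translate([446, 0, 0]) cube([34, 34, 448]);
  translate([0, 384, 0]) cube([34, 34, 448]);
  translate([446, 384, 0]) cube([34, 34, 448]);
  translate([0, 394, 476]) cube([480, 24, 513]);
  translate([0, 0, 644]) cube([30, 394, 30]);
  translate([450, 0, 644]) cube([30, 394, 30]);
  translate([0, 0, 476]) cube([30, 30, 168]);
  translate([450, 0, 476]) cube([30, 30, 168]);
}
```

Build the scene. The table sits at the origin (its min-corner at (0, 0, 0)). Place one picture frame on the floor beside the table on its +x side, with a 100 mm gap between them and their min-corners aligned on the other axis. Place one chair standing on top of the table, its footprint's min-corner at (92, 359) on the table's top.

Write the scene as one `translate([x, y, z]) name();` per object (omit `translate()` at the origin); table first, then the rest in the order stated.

table();
translate([756, 0, 0]) picture_frame();
translate([92, 359, 742]) chair();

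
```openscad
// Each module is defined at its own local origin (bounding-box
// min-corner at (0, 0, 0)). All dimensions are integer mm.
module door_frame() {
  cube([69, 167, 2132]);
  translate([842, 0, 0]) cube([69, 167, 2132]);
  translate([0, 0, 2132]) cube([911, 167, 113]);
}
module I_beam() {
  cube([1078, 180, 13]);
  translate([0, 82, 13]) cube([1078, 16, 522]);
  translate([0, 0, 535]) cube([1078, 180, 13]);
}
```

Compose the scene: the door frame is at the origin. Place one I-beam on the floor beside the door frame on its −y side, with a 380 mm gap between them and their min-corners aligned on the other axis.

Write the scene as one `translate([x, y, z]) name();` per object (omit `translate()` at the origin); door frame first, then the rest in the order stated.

door_frame();
translate([0, -560, 0]) I_beam();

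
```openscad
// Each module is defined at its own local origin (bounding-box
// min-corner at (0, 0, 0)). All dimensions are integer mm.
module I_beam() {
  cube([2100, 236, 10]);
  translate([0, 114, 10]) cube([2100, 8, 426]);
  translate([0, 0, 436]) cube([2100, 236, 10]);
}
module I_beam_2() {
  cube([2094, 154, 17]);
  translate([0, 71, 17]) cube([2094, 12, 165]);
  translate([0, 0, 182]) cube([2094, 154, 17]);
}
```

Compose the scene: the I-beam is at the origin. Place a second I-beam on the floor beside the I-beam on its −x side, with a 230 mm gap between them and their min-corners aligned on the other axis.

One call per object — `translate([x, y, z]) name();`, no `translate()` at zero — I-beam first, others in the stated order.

I_beam();
translate([-2324, 0, 0]) I_beam_2();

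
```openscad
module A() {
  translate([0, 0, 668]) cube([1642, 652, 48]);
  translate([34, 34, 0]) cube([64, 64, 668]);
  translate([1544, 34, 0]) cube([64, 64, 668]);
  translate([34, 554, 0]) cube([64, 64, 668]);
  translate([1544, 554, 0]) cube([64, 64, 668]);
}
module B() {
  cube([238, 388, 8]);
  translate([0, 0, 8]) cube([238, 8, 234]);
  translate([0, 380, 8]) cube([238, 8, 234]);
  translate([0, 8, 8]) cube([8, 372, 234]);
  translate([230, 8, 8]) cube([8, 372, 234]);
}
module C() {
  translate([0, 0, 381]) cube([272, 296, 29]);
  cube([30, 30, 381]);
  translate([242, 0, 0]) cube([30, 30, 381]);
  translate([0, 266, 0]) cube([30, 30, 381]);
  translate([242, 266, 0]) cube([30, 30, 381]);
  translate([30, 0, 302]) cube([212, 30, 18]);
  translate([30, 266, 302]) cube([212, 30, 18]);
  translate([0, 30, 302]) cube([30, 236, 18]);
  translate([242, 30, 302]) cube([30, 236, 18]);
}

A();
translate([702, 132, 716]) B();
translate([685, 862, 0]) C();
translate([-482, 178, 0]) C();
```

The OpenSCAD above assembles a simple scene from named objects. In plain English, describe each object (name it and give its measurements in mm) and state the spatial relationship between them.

A is a table with a 1642×652 mm rectangular top, 48 mm thick, top surface at z = 716 mm, supported by four 64×64 mm square legs, each inset 34 mm from the nearest pair of top edges, running from the floor.

B is an open storage box with external size 238×388×242 mm and wall thickness 8 mm (the base is also 8 mm thick). The base covers the whole footprint; the four walls stand on the base, with the y-facing walls full-width and the x-facing walls fitting between their inner faces.

C is a four-legged stool. The seat is a 272×296×29 mm slab whose top surface is at z = 410 mm; four square legs, each 30×30 mm in cross-section, run from the floor (z = 0) to the underside of the seat, each flush with a corner of the seat. Four stretchers, 30 mm wide and 18 mm tall, connect adjacent legs with their undersides at z = 302 mm, each running between the inner faces of the legs it joins and aligned with the legs' outer faces on the other axis.

The open box is on top of the table, centred. Two stools sit around the table at the +y, −x sides.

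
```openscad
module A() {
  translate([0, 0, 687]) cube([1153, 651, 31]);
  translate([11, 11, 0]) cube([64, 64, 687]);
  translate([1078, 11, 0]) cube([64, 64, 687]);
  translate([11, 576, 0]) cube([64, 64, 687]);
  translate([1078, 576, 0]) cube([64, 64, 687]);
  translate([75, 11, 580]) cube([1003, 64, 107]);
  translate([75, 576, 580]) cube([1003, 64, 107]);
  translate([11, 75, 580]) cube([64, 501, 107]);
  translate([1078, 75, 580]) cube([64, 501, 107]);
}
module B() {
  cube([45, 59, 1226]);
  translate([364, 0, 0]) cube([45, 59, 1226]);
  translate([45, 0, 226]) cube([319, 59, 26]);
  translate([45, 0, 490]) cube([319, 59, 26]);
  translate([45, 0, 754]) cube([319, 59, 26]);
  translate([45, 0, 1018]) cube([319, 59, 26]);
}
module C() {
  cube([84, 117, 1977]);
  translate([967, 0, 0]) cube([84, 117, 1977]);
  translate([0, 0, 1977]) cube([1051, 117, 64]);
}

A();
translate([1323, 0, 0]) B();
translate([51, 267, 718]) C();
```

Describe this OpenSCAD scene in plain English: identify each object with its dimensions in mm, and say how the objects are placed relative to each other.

A is a table with a 1153×651 mm rectangular top, 31 mm thick, top surface at z = 718 mm, supported by four 64×64 mm square legs, each inset 11 mm from the nearest pair of top edges, running from the floor. Four apron rails, 64 mm thick and 107 mm tall, run between adjacent legs with their top edges flush with the underside of the top and their outer faces flush with the legs' outer faces.

B is a wooden ladder with two side rails of 45×59 mm section and 1226 mm height, set 409 mm apart overall. Between them run 4 rectangular rungs (59 mm deep, 26 mm thick), front faces flush with the rails' −y face. The bottom of the first rung is 226 mm above the floor and each subsequent rung is 264 mm higher than the one below.

C is a rectangular door frame: two vertical jambs of 84×117 mm section, 1977 mm tall, with a clear opening 883 mm wide between their inner faces. A header 64 mm tall and 117 mm deep lies on top of the jambs and spans the full outside width.

The ladder is on the floor beside the table on its +x side. The door frame is on top of the table, centred.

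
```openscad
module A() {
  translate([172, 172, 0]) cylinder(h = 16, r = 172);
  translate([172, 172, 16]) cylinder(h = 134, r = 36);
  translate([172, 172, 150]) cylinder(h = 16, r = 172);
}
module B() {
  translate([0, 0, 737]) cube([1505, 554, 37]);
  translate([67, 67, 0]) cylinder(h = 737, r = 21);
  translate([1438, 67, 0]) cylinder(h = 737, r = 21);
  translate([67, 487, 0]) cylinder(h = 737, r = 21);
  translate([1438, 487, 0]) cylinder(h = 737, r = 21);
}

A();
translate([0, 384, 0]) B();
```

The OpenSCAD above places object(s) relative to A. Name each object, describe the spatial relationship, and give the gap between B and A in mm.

A is a spool. B is a table. The table is on the floor beside the spool on its +y side. The gap between the table and the spool is 40 mm.

The table's nearest face is 40 mm from the spool's +y face.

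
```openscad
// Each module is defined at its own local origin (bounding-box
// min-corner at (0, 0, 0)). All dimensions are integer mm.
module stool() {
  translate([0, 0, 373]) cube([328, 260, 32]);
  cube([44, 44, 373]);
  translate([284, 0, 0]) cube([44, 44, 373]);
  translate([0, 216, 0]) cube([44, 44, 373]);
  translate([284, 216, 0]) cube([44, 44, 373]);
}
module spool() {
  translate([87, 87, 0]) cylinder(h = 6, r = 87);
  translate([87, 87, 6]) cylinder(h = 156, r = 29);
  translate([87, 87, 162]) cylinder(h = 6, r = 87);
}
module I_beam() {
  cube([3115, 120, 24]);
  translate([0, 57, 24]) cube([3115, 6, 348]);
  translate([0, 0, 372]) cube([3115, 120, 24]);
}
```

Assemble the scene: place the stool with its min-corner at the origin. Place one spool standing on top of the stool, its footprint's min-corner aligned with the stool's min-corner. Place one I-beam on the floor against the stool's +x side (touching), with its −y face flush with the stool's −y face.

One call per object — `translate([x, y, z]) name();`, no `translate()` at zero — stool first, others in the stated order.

stool();
translate([0, 0, 405]) spool();
translate([328, 0, 0]) I_beam();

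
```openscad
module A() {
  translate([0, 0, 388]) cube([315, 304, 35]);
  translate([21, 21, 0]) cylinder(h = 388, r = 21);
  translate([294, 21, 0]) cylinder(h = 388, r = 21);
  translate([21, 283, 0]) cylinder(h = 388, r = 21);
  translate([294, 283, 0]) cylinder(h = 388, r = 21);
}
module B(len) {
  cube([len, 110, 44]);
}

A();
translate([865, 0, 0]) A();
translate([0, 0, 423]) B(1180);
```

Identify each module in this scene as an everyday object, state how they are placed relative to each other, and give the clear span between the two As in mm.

Second stool starts at x = 865; first ends at x = 315; clear span = 865 − 315 = 550 mm.

A is a stool. B is a beam. A beam spans the tops of two stools. The clear span between the two stools is 550 mm.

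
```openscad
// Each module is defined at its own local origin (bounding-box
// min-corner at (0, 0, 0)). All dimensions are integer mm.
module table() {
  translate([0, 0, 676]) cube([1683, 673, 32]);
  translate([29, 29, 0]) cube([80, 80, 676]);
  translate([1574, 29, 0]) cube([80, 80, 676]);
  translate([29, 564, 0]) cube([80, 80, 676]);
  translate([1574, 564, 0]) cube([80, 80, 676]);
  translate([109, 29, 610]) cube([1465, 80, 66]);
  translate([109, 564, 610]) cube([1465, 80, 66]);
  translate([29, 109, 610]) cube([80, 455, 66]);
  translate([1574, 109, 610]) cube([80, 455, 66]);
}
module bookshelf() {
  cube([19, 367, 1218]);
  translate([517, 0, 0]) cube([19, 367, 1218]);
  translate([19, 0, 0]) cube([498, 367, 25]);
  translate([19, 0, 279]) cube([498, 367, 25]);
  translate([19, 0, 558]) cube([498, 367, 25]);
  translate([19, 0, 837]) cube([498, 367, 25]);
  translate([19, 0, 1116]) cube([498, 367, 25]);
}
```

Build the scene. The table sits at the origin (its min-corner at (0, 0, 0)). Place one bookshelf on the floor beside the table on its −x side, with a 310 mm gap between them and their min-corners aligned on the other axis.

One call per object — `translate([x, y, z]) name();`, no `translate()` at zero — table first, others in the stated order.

table();
translate([-846, 0, 0]) bookshelf();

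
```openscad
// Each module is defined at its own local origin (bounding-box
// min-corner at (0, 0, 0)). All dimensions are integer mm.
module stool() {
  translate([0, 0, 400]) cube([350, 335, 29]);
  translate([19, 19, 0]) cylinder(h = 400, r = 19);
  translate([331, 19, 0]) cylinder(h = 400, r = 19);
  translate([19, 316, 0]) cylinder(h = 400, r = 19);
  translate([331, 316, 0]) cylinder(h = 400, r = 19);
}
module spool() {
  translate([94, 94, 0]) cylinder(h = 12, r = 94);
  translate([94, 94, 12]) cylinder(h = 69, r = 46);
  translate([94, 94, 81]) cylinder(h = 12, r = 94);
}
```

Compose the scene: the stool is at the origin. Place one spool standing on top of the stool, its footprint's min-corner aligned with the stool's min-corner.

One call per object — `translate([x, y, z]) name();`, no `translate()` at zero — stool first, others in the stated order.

stool();
translate([0, 0, 429]) spool();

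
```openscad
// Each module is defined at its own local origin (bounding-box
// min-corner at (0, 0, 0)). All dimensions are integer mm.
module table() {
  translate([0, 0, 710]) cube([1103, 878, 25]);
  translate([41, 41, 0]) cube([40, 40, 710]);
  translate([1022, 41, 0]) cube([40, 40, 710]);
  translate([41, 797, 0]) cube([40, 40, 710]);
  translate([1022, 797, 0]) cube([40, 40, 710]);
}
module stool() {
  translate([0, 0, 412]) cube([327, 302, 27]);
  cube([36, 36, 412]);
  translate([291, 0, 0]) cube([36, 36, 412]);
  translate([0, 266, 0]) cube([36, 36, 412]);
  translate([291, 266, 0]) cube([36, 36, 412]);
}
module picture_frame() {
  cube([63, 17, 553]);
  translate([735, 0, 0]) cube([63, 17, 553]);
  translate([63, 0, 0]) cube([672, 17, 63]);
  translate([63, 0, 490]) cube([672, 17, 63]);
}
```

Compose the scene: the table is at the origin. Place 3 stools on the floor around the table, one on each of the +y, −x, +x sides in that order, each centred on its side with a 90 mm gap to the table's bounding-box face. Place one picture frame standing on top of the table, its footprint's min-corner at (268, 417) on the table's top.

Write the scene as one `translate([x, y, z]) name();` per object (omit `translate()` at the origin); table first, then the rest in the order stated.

table();
translate([388, 968, 0]) stool();
translate([-417, 288, 0]) stool();
translate([1193, 288, 0]) stool();
translate([268, 417, 735]) picture_frame();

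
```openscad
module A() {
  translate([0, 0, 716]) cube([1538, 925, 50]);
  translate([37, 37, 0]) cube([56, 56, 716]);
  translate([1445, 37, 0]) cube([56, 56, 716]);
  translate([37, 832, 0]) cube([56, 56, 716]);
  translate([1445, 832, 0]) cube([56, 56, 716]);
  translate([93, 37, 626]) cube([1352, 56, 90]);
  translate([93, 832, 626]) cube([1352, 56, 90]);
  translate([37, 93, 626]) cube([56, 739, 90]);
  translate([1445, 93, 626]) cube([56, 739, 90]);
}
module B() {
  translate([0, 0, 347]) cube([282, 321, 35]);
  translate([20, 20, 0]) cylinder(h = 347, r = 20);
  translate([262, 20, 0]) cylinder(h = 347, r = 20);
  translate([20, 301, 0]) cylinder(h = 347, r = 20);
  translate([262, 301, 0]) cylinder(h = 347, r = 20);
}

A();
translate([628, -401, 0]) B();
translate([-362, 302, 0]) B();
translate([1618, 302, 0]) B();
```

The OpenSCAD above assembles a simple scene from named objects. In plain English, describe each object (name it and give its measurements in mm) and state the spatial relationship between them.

A is a table: top 1538 mm (x) × 925 mm (y), 50 mm thick, upper face at z = 766 mm, on four 56×56 mm square legs, each inset 37 mm from the nearest pair of top edges, running from z = 0 to the bottom of the top. Four apron rails, 56 mm thick and 90 mm tall, run between adjacent legs with their top edges flush with the underside of the top and their outer faces flush with the legs' outer faces.

B is a four-legged stool. The seat is a 282×321×35 mm slab whose top surface is at z = 382 mm; four round legs, each 40 mm in diameter, run from the floor (z = 0) to the underside of the seat, each leg's axis is inset half a diameter from the nearest pair of seat edges (so the leg's bounding box is flush with the corner).

Three stools sit around the table at the −y, −x, +x sides.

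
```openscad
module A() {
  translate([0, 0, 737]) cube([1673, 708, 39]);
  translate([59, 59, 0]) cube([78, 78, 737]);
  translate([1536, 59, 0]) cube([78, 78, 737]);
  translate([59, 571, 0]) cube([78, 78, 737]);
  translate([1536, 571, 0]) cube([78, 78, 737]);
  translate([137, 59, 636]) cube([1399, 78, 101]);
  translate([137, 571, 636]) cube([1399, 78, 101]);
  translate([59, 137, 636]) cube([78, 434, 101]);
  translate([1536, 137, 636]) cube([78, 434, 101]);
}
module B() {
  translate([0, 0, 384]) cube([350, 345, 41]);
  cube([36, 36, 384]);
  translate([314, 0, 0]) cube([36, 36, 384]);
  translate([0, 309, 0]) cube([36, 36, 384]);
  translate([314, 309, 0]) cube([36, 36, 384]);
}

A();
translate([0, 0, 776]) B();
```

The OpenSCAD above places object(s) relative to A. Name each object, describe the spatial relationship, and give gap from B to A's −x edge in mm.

A is a table. B is a stool. The stool is on top of the table. The gap from the stool to the table's −x edge is 0 mm.

The stool's min-x is at 0; the table's min-x is 0; gap = 0 mm.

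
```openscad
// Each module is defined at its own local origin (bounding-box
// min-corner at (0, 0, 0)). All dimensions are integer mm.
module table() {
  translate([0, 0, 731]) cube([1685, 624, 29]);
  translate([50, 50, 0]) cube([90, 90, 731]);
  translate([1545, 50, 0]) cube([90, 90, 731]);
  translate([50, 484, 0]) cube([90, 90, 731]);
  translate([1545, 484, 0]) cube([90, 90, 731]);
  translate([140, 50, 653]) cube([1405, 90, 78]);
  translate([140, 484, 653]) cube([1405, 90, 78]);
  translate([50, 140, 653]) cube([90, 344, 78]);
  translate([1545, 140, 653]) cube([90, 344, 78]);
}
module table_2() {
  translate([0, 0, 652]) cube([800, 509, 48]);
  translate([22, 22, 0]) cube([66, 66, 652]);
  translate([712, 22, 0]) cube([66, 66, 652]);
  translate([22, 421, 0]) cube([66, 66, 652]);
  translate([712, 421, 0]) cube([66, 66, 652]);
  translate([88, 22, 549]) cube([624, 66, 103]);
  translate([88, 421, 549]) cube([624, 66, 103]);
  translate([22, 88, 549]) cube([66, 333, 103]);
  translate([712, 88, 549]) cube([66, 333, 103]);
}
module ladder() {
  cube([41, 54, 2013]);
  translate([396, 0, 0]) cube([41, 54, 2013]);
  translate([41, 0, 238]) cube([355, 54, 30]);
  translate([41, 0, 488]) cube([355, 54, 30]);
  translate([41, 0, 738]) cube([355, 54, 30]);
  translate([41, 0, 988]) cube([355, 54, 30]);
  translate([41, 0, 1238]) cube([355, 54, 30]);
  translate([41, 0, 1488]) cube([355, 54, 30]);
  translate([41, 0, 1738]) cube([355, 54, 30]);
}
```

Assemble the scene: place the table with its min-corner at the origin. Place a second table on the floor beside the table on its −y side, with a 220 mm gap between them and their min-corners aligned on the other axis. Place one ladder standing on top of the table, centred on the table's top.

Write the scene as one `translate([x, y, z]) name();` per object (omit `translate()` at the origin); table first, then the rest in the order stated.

table();
translate([0, -729, 0]) table_2();
translate([624, 285, 760]) ladder();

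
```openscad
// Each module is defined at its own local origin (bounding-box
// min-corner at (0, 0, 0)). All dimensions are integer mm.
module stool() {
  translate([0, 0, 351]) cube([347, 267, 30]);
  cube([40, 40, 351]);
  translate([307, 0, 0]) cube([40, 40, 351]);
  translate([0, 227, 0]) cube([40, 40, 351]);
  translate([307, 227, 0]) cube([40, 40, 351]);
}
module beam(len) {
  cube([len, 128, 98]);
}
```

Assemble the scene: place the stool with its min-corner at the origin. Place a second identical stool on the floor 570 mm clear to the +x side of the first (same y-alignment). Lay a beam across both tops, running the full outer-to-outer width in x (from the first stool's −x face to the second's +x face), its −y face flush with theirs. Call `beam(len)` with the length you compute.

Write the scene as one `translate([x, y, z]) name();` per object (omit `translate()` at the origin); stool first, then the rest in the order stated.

stool();
translate([917, 0, 0]) stool();
translate([0, 0, 381]) beam(1264);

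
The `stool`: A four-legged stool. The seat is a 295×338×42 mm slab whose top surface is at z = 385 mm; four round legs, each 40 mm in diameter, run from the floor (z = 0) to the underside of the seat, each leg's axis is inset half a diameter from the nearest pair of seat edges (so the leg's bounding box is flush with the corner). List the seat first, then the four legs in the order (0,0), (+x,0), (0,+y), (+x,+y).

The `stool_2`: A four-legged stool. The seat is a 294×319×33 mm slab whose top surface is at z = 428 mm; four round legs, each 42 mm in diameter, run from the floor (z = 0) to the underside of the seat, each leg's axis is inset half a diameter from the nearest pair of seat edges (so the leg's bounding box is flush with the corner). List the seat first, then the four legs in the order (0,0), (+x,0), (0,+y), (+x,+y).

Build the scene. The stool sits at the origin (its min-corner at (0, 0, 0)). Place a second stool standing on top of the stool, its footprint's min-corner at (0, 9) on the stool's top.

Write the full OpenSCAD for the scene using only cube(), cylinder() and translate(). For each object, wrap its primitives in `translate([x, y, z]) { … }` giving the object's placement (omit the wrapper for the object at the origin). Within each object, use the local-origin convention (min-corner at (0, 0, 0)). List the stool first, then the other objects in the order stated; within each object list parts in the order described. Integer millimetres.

translate([0, 0, 343]) cube([295, 338, 42]);
translate([20, 20, 0]) cylinder(h = 343, r = 20);
translate([275, 20, 0]) cylinder(h = 343, r = 20);
translate([20, 318, 0]) cylinder(h = 343, r = 20);
translate([275, 318, 0]) cylinder(h = 343, r = 20);
translate([0, 9, 385]) {
  translate([0, 0, 395]) cube([294, 319, 33]);
  translate([21, 21, 0]) cylinder(h = 395, r = 21);
  translate([273, 21, 0]) cylinder(h = 395, r = 21);
  translate([21, 298, 0]) cylinder(h = 395, r = 21);
  translate([273, 298, 0]) cylinder(h = 395, r = 21);
}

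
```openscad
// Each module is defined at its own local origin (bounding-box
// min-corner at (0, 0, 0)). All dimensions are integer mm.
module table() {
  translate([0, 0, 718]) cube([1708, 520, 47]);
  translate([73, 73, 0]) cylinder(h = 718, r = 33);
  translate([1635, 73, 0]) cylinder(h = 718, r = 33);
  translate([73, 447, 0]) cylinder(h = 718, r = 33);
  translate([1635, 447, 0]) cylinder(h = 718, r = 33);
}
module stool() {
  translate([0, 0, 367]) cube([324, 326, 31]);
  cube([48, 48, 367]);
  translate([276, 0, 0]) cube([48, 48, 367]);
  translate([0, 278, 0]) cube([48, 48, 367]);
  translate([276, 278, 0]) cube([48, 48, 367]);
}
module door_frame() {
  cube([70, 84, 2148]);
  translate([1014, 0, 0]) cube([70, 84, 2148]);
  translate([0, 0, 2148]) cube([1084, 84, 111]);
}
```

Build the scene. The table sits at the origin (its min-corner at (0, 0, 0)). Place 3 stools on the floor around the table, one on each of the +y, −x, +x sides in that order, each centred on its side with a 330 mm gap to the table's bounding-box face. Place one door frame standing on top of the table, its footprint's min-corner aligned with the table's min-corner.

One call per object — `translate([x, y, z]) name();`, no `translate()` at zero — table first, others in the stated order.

table();
translate([692, 850, 0]) stool();
translate([-654, 97, 0]) stool();
translate([2038, 97, 0]) stool();
translate([0, 0, 765]) door_frame();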